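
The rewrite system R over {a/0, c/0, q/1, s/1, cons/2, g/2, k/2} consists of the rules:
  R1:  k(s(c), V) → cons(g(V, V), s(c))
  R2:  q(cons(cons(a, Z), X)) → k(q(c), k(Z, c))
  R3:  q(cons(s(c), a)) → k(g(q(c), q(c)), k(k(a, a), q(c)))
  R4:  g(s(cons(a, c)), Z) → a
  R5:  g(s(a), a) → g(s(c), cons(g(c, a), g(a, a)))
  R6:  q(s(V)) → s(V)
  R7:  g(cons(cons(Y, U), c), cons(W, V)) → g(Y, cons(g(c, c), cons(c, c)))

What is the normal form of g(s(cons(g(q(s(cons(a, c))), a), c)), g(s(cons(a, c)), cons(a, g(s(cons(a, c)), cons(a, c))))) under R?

1. g(s(cons(g(q(s(cons(a, c))), a), c)), g(s(cons(a, c)), cons(a, g(s(cons(a, c)), cons(a, c)))))  →  g(s(cons(g(s(cons(a, c)), a), c)), g(s(cons(a, c)), cons(a, g(s(cons(a, c)), cons(a, c)))))   [R6 at 1.1.1.1]
2. g(s(cons(g(s(cons(a, c)), a), c)), g(s(cons(a, c)), cons(a, g(s(cons(a, c)), cons(a, c)))))  →  g(s(cons(a, c)), g(s(cons(a, c)), cons(a, g(s(cons(a, c)), cons(a, c)))))   [R4 at 1.1.1]
3. g(s(cons(a, c)), g(s(cons(a, c)), cons(a, g(s(cons(a, c)), cons(a, c)))))  →  a   [R4 at ε]

a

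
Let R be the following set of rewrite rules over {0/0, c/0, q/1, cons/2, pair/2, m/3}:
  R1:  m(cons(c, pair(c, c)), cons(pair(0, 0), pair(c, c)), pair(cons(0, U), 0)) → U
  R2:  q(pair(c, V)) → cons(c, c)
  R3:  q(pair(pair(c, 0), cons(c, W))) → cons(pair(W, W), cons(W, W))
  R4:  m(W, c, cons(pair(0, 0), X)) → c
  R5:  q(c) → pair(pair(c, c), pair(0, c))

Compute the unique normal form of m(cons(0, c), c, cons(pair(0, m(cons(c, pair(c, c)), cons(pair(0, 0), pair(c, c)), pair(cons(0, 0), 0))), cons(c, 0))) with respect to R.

1. m(cons(0, c), c, cons(pair(0, m(cons(c, pair(c, c)), cons(pair(0, 0), pair(c, c)), pair(cons(0, 0), 0))), cons(c, 0)))  →  m(cons(0, c), c, cons(pair(0, 0), cons(c, 0)))   [R1 at 3.1.2]
2. m(cons(0, c), c, cons(pair(0, 0), cons(c, 0)))  →  c   [R4 at ε]

c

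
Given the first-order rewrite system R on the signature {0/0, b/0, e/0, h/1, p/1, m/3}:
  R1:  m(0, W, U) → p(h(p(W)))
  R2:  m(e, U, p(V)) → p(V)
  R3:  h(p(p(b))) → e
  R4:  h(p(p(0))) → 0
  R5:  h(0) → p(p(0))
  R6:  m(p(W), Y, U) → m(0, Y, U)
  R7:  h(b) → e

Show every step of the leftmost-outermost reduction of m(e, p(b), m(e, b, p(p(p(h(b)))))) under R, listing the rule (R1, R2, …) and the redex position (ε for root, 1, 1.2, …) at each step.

p(p(p(e)))

1. m(e, p(b), m(e, b, p(p(p(h(b))))))  →  m(e, p(b), p(p(p(h(b)))))   [R2 at 3]
2. m(e, p(b), p(p(p(h(b)))))  →  p(p(p(h(b))))   [R2 at ε]
3. p(p(p(h(b))))  →  p(p(p(e)))   [R7 at 1.1.1]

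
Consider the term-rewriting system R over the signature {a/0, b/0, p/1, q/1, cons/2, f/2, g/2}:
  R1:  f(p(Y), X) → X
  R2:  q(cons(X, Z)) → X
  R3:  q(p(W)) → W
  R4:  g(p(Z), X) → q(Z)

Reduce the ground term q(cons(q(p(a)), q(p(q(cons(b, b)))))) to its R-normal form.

1. q(cons(q(p(a)), q(p(q(cons(b, b))))))  →  q(p(a))   [R2 at ε]
2. q(p(a))  →  a   [R3 at ε]

a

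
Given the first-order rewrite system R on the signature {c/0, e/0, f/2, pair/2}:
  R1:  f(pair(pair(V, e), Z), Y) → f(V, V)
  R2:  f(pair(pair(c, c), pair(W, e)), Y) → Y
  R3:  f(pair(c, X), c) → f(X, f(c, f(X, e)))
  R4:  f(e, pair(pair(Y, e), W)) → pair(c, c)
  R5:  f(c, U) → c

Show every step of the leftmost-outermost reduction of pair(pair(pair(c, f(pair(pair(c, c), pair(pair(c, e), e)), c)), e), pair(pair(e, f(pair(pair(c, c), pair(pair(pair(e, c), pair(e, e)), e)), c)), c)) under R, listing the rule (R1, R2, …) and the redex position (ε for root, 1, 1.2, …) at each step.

1. pair(pair(pair(c, f(pair(pair(c, c), pair(pair(c, e), e)), c)), e), pair(pair(e, f(pair(pair(c, c), pair(pair(pair(e, c), pair(e, e)), e)), c)), c))  →  pair(pair(pair(c, c), e), pair(pair(e, f(pair(pair(c, c), pair(pair(pair(e, c), pair(e, e)), e)), c)), c))   [R2 at 1.1.2]
2. pair(pair(pair(c, c), e), pair(pair(e, f(pair(pair(c, c), pair(pair(pair(e, c), pair(e, e)), e)), c)), c))  →  pair(pair(pair(c, c), e), pair(pair(e, c), c))   [R2 at 2.1.2]

pair(pair(pair(c, c), e), pair(pair(e, c), c))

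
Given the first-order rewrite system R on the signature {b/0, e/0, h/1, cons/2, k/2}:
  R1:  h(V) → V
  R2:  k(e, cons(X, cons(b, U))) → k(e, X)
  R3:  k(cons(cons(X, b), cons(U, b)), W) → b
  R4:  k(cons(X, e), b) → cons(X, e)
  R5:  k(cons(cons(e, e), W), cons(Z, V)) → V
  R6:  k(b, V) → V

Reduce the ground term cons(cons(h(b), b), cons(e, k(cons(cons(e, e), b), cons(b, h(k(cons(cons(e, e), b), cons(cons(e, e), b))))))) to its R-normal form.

cons(cons(b, b), cons(e, b))

1. cons(cons(h(b), b), cons(e, k(cons(cons(e, e), b), cons(b, h(k(cons(cons(e, e), b), cons(cons(e, e), b)))))))  →  cons(cons(b, b), cons(e, k(cons(cons(e, e), b), cons(b, h(k(cons(cons(e, e), b), cons(cons(e, e), b)))))))   [R1 at 1.1]
2. cons(cons(b, b), cons(e, k(cons(cons(e, e), b), cons(b, h(k(cons(cons(e, e), b), cons(cons(e, e), b)))))))  →  cons(cons(b, b), cons(e, h(k(cons(cons(e, e), b), cons(cons(e, e), b)))))   [R5 at 2.2]
3. cons(cons(b, b), cons(e, h(k(cons(cons(e, e), b), cons(cons(e, e), b)))))  →  cons(cons(b, b), cons(e, k(cons(cons(e, e), b), cons(cons(e, e), b))))   [R1 at 2.2]
4. cons(cons(b, b), cons(e, k(cons(cons(e, e), b), cons(cons(e, e), b))))  →  cons(cons(b, b), cons(e, b))   [R5 at 2.2]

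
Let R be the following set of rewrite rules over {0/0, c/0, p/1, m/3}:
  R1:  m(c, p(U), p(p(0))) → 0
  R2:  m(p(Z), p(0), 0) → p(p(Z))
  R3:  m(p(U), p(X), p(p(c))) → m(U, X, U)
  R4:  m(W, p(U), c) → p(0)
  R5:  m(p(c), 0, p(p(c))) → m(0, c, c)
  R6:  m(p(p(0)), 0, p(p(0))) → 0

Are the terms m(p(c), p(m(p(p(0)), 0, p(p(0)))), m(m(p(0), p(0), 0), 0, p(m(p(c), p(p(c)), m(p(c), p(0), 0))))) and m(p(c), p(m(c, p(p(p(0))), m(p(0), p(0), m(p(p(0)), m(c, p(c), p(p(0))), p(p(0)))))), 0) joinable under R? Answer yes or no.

Reduce t₁ = m(p(c), p(m(p(p(0)), 0, p(p(0)))), m(m(p(0), p(0), 0), 0, p(m(p(c), p(p(c)), m(p(c), p(0), 0))))):
1. m(p(c), p(m(p(p(0)), 0, p(p(0)))), m(m(p(0), p(0), 0), 0, p(m(p(c), p(p(c)), m(p(c), p(0), 0)))))  →  m(p(c), p(0), m(m(p(0), p(0), 0), 0, p(m(p(c), p(p(c)), m(p(c), p(0), 0)))))   [R6 at 2.1]
2. m(p(c), p(0), m(m(p(0), p(0), 0), 0, p(m(p(c), p(p(c)), m(p(c), p(0), 0)))))  →  m(p(c), p(0), m(p(p(0)), 0, p(m(p(c), p(p(c)), m(p(c), p(0), 0)))))   [R2 at 3.1]
3. m(p(c), p(0), m(p(p(0)), 0, p(m(p(c), p(p(c)), m(p(c), p(0), 0)))))  →  m(p(c), p(0), m(p(p(0)), 0, p(m(p(c), p(p(c)), p(p(c))))))   [R2 at 3.3.1.3]
4. m(p(c), p(0), m(p(p(0)), 0, p(m(p(c), p(p(c)), p(p(c))))))  →  m(p(c), p(0), m(p(p(0)), 0, p(m(c, p(c), c))))   [R3 at 3.3.1]
5. m(p(c), p(0), m(p(p(0)), 0, p(m(c, p(c), c))))  →  m(p(c), p(0), m(p(p(0)), 0, p(p(0))))   [R4 at 3.3.1]
6. m(p(c), p(0), m(p(p(0)), 0, p(p(0))))  →  m(p(c), p(0), 0)   [R6 at 3]
7. m(p(c), p(0), 0)  →  p(p(c))   [R2 at ε]

Reduce t₂ = m(p(c), p(m(c, p(p(p(0))), m(p(0), p(0), m(p(p(0)), m(c, p(c), p(p(0))), p(p(0)))))), 0):
1. m(p(c), p(m(c, p(p(p(0))), m(p(0), p(0), m(p(p(0)), m(c, p(c), p(p(0))), p(p(0)))))), 0)  →  m(p(c), p(m(c, p(p(p(0))), m(p(0), p(0), m(p(p(0)), 0, p(p(0)))))), 0)   [R1 at 2.1.3.3.2]
2. m(p(c), p(m(c, p(p(p(0))), m(p(0), p(0), m(p(p(0)), 0, p(p(0)))))), 0)  →  m(p(c), p(m(c, p(p(p(0))), m(p(0), p(0), 0))), 0)   [R6 at 2.1.3.3]
3. m(p(c), p(m(c, p(p(p(0))), m(p(0), p(0), 0))), 0)  →  m(p(c), p(m(c, p(p(p(0))), p(p(0)))), 0)   [R2 at 2.1.3]
4. m(p(c), p(m(c, p(p(p(0))), p(p(0)))), 0)  →  m(p(c), p(0), 0)   [R1 at 2.1]
5. m(p(c), p(0), 0)  →  p(p(c))   [R2 at ε]

yes — NF(t₁) = p(p(c)), NF(t₂) = p(p(c))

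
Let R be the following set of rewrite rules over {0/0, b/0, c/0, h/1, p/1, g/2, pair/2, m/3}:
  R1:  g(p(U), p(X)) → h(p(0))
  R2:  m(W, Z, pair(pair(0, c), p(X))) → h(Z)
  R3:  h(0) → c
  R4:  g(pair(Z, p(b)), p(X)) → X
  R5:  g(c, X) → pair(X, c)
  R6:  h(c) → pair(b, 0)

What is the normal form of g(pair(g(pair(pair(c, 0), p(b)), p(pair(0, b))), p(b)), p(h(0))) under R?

1. g(pair(g(pair(pair(c, 0), p(b)), p(pair(0, b))), p(b)), p(h(0)))  →  h(0)   [R4 at ε]
2. h(0)  →  c   [R3 at ε]

c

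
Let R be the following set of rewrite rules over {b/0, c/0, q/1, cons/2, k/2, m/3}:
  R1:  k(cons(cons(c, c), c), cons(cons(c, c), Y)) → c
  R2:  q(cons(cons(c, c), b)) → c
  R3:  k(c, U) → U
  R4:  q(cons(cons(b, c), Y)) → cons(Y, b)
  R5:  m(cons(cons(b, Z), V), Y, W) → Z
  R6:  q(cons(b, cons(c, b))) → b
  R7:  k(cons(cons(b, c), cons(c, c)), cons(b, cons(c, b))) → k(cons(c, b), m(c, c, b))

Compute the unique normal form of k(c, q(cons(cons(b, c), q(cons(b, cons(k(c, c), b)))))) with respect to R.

cons(b, b)

1. k(c, q(cons(cons(b, c), q(cons(b, cons(k(c, c), b))))))  →  q(cons(cons(b, c), q(cons(b, cons(k(c, c), b)))))   [R3 at ε]
2. q(cons(cons(b, c), q(cons(b, cons(k(c, c), b)))))  →  cons(q(cons(b, cons(k(c, c), b))), b)   [R4 at ε]
3. cons(q(cons(b, cons(k(c, c), b))), b)  →  cons(q(cons(b, cons(c, b))), b)   [R3 at 1.1.2.1]
4. cons(q(cons(b, cons(c, b))), b)  →  cons(b, b)   [R6 at 1]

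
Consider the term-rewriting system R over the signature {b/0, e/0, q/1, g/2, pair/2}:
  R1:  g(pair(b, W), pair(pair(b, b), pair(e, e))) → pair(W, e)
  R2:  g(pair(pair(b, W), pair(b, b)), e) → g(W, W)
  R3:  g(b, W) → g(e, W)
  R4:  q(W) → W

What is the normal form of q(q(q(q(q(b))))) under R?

1. q(q(q(q(q(b)))))  →  q(q(q(q(b))))   [R4 at ε]
2. q(q(q(q(b))))  →  q(q(q(b)))   [R4 at ε]
3. q(q(q(b)))  →  q(q(b))   [R4 at ε]
4. q(q(b))  →  q(b)   [R4 at ε]
5. q(b)  →  b   [R4 at ε]

b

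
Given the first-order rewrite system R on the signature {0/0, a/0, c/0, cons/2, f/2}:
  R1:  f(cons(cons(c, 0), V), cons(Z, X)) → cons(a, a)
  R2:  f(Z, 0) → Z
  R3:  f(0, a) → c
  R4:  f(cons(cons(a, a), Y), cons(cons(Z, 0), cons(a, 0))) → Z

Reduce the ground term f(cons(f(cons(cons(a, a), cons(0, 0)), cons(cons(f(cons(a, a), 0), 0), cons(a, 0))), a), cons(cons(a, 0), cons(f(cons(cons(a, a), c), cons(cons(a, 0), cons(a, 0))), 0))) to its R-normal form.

1. f(cons(f(cons(cons(a, a), cons(0, 0)), cons(cons(f(cons(a, a), 0), 0), cons(a, 0))), a), cons(cons(a, 0), cons(f(cons(cons(a, a), c), cons(cons(a, 0), cons(a, 0))), 0)))  →  f(cons(f(cons(a, a), 0), a), cons(cons(a, 0), cons(f(cons(cons(a, a), c), cons(cons(a, 0), cons(a, 0))), 0)))   [R4 at 1.1]
2. f(cons(f(cons(a, a), 0), a), cons(cons(a, 0), cons(f(cons(cons(a, a), c), cons(cons(a, 0), cons(a, 0))), 0)))  →  f(cons(cons(a, a), a), cons(cons(a, 0), cons(f(cons(cons(a, a), c), cons(cons(a, 0), cons(a, 0))), 0)))   [R2 at 1.1]
3. f(cons(cons(a, a), a), cons(cons(a, 0), cons(f(cons(cons(a, a), c), cons(cons(a, 0), cons(a, 0))), 0)))  →  f(cons(cons(a, a), a), cons(cons(a, 0), cons(a, 0)))   [R4 at 2.2.1]
4. f(cons(cons(a, a), a), cons(cons(a, 0), cons(a, 0)))  →  a   [R4 at ε]

a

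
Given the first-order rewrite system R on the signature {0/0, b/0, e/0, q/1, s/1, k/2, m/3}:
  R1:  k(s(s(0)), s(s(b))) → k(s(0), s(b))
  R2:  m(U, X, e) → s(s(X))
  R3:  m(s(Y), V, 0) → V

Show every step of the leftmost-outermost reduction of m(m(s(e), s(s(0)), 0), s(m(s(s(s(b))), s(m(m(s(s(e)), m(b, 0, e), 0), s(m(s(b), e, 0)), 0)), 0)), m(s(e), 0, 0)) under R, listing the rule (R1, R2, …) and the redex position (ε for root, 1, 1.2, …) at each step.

1. m(m(s(e), s(s(0)), 0), s(m(s(s(s(b))), s(m(m(s(s(e)), m(b, 0, e), 0), s(m(s(b), e, 0)), 0)), 0)), m(s(e), 0, 0))  →  m(s(s(0)), s(m(s(s(s(b))), s(m(m(s(s(e)), m(b, 0, e), 0), s(m(s(b), e, 0)), 0)), 0)), m(s(e), 0, 0))   [R3 at 1]
2. m(s(s(0)), s(m(s(s(s(b))), s(m(m(s(s(e)), m(b, 0, e), 0), s(m(s(b), e, 0)), 0)), 0)), m(s(e), 0, 0))  →  m(s(s(0)), s(s(m(m(s(s(e)), m(b, 0, e), 0), s(m(s(b), e, 0)), 0))), m(s(e), 0, 0))   [R3 at 2.1]
3. m(s(s(0)), s(s(m(m(s(s(e)), m(b, 0, e), 0), s(m(s(b), e, 0)), 0))), m(s(e), 0, 0))  →  m(s(s(0)), s(s(m(m(b, 0, e), s(m(s(b), e, 0)), 0))), m(s(e), 0, 0))   [R3 at 2.1.1.1]
4. m(s(s(0)), s(s(m(m(b, 0, e), s(m(s(b), e, 0)), 0))), m(s(e), 0, 0))  →  m(s(s(0)), s(s(m(s(s(0)), s(m(s(b), e, 0)), 0))), m(s(e), 0, 0))   [R2 at 2.1.1.1]
5. m(s(s(0)), s(s(m(s(s(0)), s(m(s(b), e, 0)), 0))), m(s(e), 0, 0))  →  m(s(s(0)), s(s(s(m(s(b), e, 0)))), m(s(e), 0, 0))   [R3 at 2.1.1]
6. m(s(s(0)), s(s(s(m(s(b), e, 0)))), m(s(e), 0, 0))  →  m(s(s(0)), s(s(s(e))), m(s(e), 0, 0))   [R3 at 2.1.1.1]
7. m(s(s(0)), s(s(s(e))), m(s(e), 0, 0))  →  m(s(s(0)), s(s(s(e))), 0)   [R3 at 3]
8. m(s(s(0)), s(s(s(e))), 0)  →  s(s(s(e)))   [R3 at ε]

s(s(s(e)))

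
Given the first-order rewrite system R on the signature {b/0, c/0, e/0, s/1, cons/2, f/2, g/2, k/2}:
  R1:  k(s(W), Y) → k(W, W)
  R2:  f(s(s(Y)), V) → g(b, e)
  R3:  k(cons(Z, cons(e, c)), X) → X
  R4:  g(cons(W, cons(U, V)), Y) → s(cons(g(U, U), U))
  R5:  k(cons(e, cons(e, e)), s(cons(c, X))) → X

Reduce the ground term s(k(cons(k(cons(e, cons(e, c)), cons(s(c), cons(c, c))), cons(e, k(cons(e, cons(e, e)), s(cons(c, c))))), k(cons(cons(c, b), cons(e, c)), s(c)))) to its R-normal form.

1. s(k(cons(k(cons(e, cons(e, c)), cons(s(c), cons(c, c))), cons(e, k(cons(e, cons(e, e)), s(cons(c, c))))), k(cons(cons(c, b), cons(e, c)), s(c))))  →  s(k(cons(cons(s(c), cons(c, c)), cons(e, k(cons(e, cons(e, e)), s(cons(c, c))))), k(cons(cons(c, b), cons(e, c)), s(c))))   [R3 at 1.1.1]
2. s(k(cons(cons(s(c), cons(c, c)), cons(e, k(cons(e, cons(e, e)), s(cons(c, c))))), k(cons(cons(c, b), cons(e, c)), s(c))))  →  s(k(cons(cons(s(c), cons(c, c)), cons(e, c)), k(cons(cons(c, b), cons(e, c)), s(c))))   [R5 at 1.1.2.2]
3. s(k(cons(cons(s(c), cons(c, c)), cons(e, c)), k(cons(cons(c, b), cons(e, c)), s(c))))  →  s(k(cons(cons(c, b), cons(e, c)), s(c)))   [R3 at 1]
4. s(k(cons(cons(c, b), cons(e, c)), s(c)))  →  s(s(c))   [R3 at 1]

s(s(c))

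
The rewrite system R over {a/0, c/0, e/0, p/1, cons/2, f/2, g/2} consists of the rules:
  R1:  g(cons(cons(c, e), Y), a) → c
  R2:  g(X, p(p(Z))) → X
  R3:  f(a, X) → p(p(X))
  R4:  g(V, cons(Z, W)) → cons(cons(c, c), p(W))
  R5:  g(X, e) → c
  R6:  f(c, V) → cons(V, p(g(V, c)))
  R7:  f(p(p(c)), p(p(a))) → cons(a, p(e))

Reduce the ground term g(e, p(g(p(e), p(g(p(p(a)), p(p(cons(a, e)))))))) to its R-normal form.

e

1. g(e, p(g(p(e), p(g(p(p(a)), p(p(cons(a, e))))))))  →  g(e, p(g(p(e), p(p(p(a))))))   [R2 at 2.1.2.1]
2. g(e, p(g(p(e), p(p(p(a))))))  →  g(e, p(p(e)))   [R2 at 2.1]
3. g(e, p(p(e)))  →  e   [R2 at ε]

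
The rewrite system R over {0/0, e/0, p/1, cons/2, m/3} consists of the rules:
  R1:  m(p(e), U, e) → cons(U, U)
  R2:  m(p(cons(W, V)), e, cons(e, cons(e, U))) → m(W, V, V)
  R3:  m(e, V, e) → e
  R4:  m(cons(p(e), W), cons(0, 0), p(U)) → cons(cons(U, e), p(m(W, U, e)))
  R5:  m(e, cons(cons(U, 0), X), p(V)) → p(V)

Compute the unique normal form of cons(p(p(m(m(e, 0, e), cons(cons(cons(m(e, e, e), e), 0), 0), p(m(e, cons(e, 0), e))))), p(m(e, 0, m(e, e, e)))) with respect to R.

cons(p(p(p(e))), p(e))

1. cons(p(p(m(m(e, 0, e), cons(cons(cons(m(e, e, e), e), 0), 0), p(m(e, cons(e, 0), e))))), p(m(e, 0, m(e, e, e))))  →  cons(p(p(m(e, cons(cons(cons(m(e, e, e), e), 0), 0), p(m(e, cons(e, 0), e))))), p(m(e, 0, m(e, e, e))))   [R3 at 1.1.1.1]
2. cons(p(p(m(e, cons(cons(cons(m(e, e, e), e), 0), 0), p(m(e, cons(e, 0), e))))), p(m(e, 0, m(e, e, e))))  →  cons(p(p(p(m(e, cons(e, 0), e)))), p(m(e, 0, m(e, e, e))))   [R5 at 1.1.1]
3. cons(p(p(p(m(e, cons(e, 0), e)))), p(m(e, 0, m(e, e, e))))  →  cons(p(p(p(e))), p(m(e, 0, m(e, e, e))))   [R3 at 1.1.1.1]
4. cons(p(p(p(e))), p(m(e, 0, m(e, e, e))))  →  cons(p(p(p(e))), p(m(e, 0, e)))   [R3 at 2.1.3]
5. cons(p(p(p(e))), p(m(e, 0, e)))  →  cons(p(p(p(e))), p(e))   [R3 at 2.1]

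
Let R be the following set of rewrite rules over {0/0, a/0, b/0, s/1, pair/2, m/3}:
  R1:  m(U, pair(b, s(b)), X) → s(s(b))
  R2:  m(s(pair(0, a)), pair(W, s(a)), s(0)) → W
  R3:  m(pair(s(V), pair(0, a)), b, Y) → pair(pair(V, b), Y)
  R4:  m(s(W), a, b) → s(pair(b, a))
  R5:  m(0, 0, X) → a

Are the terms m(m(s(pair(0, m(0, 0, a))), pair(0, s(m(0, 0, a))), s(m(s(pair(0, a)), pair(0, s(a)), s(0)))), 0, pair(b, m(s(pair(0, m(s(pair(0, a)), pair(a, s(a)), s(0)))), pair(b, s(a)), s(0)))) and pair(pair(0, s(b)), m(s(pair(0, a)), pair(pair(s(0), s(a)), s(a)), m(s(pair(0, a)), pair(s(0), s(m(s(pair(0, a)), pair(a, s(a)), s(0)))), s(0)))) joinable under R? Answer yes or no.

no — NF(t₁) = a, NF(t₂) = pair(pair(0, s(b)), pair(s(0), s(a)))

Reduce t₁ = m(m(s(pair(0, m(0, 0, a))), pair(0, s(m(0, 0, a))), s(m(s(pair(0, a)), pair(0, s(a)), s(0)))), 0, pair(b, m(s(pair(0, m(s(pair(0, a)), pair(a, s(a)), s(0)))), pair(b, s(a)), s(0)))):
1. m(m(s(pair(0, m(0, 0, a))), pair(0, s(m(0, 0, a))), s(m(s(pair(0, a)), pair(0, s(a)), s(0)))), 0, pair(b, m(s(pair(0, m(s(pair(0, a)), pair(a, s(a)), s(0)))), pair(b, s(a)), s(0))))  →  m(m(s(pair(0, a)), pair(0, s(m(0, 0, a))), s(m(s(pair(0, a)), pair(0, s(a)), s(0)))), 0, pair(b, m(s(pair(0, m(s(pair(0, a)), pair(a, s(a)), s(0)))), pair(b, s(a)), s(0))))   [R5 at 1.1.1.2]
2. m(m(s(pair(0, a)), pair(0, s(m(0, 0, a))), s(m(s(pair(0, a)), pair(0, s(a)), s(0)))), 0, pair(b, m(s(pair(0, m(s(pair(0, a)), pair(a, s(a)), s(0)))), pair(b, s(a)), s(0))))  →  m(m(s(pair(0, a)), pair(0, s(a)), s(m(s(pair(0, a)), pair(0, s(a)), s(0)))), 0, pair(b, m(s(pair(0, m(s(pair(0, a)), pair(a, s(a)), s(0)))), pair(b, s(a)), s(0))))   [R5 at 1.2.2.1]
3. m(m(s(pair(0, a)), pair(0, s(a)), s(m(s(pair(0, a)), pair(0, s(a)), s(0)))), 0, pair(b, m(s(pair(0, m(s(pair(0, a)), pair(a, s(a)), s(0)))), pair(b, s(a)), s(0))))  →  m(m(s(pair(0, a)), pair(0, s(a)), s(0)), 0, pair(b, m(s(pair(0, m(s(pair(0, a)), pair(a, s(a)), s(0)))), pair(b, s(a)), s(0))))   [R2 at 1.3.1]
4. m(m(s(pair(0, a)), pair(0, s(a)), s(0)), 0, pair(b, m(s(pair(0, m(s(pair(0, a)), pair(a, s(a)), s(0)))), pair(b, s(a)), s(0))))  →  m(0, 0, pair(b, m(s(pair(0, m(s(pair(0, a)), pair(a, s(a)), s(0)))), pair(b, s(a)), s(0))))   [R2 at 1]
5. m(0, 0, pair(b, m(s(pair(0, m(s(pair(0, a)), pair(a, s(a)), s(0)))), pair(b, s(a)), s(0))))  →  a   [R5 at ε]

Reduce t₂ = pair(pair(0, s(b)), m(s(pair(0, a)), pair(pair(s(0), s(a)), s(a)), m(s(pair(0, a)), pair(s(0), s(m(s(pair(0, a)), pair(a, s(a)), s(0)))), s(0)))):
1. pair(pair(0, s(b)), m(s(pair(0, a)), pair(pair(s(0), s(a)), s(a)), m(s(pair(0, a)), pair(s(0), s(m(s(pair(0, a)), pair(a, s(a)), s(0)))), s(0))))  →  pair(pair(0, s(b)), m(s(pair(0, a)), pair(pair(s(0), s(a)), s(a)), m(s(pair(0, a)), pair(s(0), s(a)), s(0))))   [R2 at 2.3.2.2.1]
2. pair(pair(0, s(b)), m(s(pair(0, a)), pair(pair(s(0), s(a)), s(a)), m(s(pair(0, a)), pair(s(0), s(a)), s(0))))  →  pair(pair(0, s(b)), m(s(pair(0, a)), pair(pair(s(0), s(a)), s(a)), s(0)))   [R2 at 2.3]
3. pair(pair(0, s(b)), m(s(pair(0, a)), pair(pair(s(0), s(a)), s(a)), s(0)))  →  pair(pair(0, s(b)), pair(s(0), s(a)))   [R2 at 2]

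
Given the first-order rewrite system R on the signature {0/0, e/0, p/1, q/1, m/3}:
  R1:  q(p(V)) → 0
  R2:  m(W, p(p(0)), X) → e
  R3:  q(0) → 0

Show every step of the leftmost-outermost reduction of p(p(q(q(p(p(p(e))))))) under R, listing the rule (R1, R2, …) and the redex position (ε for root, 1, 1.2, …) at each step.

1. p(p(q(q(p(p(p(e)))))))  →  p(p(q(0)))   [R1 at 1.1.1]
2. p(p(q(0)))  →  p(p(0))   [R3 at 1.1]

p(p(0))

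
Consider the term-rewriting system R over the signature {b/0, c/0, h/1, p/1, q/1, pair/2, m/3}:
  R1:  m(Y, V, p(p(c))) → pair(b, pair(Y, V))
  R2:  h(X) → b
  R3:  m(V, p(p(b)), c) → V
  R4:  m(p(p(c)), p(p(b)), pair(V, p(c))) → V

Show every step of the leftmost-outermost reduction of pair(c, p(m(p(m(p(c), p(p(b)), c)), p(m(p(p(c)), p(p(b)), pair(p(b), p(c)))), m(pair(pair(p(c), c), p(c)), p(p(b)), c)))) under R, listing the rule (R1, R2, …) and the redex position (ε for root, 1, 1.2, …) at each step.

1. pair(c, p(m(p(m(p(c), p(p(b)), c)), p(m(p(p(c)), p(p(b)), pair(p(b), p(c)))), m(pair(pair(p(c), c), p(c)), p(p(b)), c))))  →  pair(c, p(m(p(p(c)), p(m(p(p(c)), p(p(b)), pair(p(b), p(c)))), m(pair(pair(p(c), c), p(c)), p(p(b)), c))))   [R3 at 2.1.1.1]
2. pair(c, p(m(p(p(c)), p(m(p(p(c)), p(p(b)), pair(p(b), p(c)))), m(pair(pair(p(c), c), p(c)), p(p(b)), c))))  →  pair(c, p(m(p(p(c)), p(p(b)), m(pair(pair(p(c), c), p(c)), p(p(b)), c))))   [R4 at 2.1.2.1]
3. pair(c, p(m(p(p(c)), p(p(b)), m(pair(pair(p(c), c), p(c)), p(p(b)), c))))  →  pair(c, p(m(p(p(c)), p(p(b)), pair(pair(p(c), c), p(c)))))   [R3 at 2.1.3]
4. pair(c, p(m(p(p(c)), p(p(b)), pair(pair(p(c), c), p(c)))))  →  pair(c, p(pair(p(c), c)))   [R4 at 2.1]

pair(c, p(pair(p(c), c)))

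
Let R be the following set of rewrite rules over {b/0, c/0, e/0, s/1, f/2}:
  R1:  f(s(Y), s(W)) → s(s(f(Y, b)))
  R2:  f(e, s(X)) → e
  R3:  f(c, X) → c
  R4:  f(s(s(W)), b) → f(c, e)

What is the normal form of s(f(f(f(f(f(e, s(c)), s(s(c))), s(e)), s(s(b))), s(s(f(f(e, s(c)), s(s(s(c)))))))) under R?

s(e)

1. s(f(f(f(f(f(e, s(c)), s(s(c))), s(e)), s(s(b))), s(s(f(f(e, s(c)), s(s(s(c))))))))  →  s(f(f(f(f(e, s(s(c))), s(e)), s(s(b))), s(s(f(f(e, s(c)), s(s(s(c))))))))   [R2 at 1.1.1.1.1]
2. s(f(f(f(f(e, s(s(c))), s(e)), s(s(b))), s(s(f(f(e, s(c)), s(s(s(c))))))))  →  s(f(f(f(e, s(e)), s(s(b))), s(s(f(f(e, s(c)), s(s(s(c))))))))   [R2 at 1.1.1.1]
3. s(f(f(f(e, s(e)), s(s(b))), s(s(f(f(e, s(c)), s(s(s(c))))))))  →  s(f(f(e, s(s(b))), s(s(f(f(e, s(c)), s(s(s(c))))))))   [R2 at 1.1.1]
4. s(f(f(e, s(s(b))), s(s(f(f(e, s(c)), s(s(s(c))))))))  →  s(f(e, s(s(f(f(e, s(c)), s(s(s(c))))))))   [R2 at 1.1]
5. s(f(e, s(s(f(f(e, s(c)), s(s(s(c))))))))  →  s(e)   [R2 at 1]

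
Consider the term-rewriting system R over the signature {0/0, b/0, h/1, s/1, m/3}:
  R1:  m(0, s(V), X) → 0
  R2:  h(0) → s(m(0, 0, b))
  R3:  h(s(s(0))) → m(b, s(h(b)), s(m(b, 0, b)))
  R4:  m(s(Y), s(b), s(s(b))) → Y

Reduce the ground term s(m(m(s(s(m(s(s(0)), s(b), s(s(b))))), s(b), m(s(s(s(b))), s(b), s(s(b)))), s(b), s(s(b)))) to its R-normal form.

1. s(m(m(s(s(m(s(s(0)), s(b), s(s(b))))), s(b), m(s(s(s(b))), s(b), s(s(b)))), s(b), s(s(b))))  →  s(m(m(s(s(s(0))), s(b), m(s(s(s(b))), s(b), s(s(b)))), s(b), s(s(b))))   [R4 at 1.1.1.1.1]
2. s(m(m(s(s(s(0))), s(b), m(s(s(s(b))), s(b), s(s(b)))), s(b), s(s(b))))  →  s(m(m(s(s(s(0))), s(b), s(s(b))), s(b), s(s(b))))   [R4 at 1.1.3]
3. s(m(m(s(s(s(0))), s(b), s(s(b))), s(b), s(s(b))))  →  s(m(s(s(0)), s(b), s(s(b))))   [R4 at 1.1]
4. s(m(s(s(0)), s(b), s(s(b))))  →  s(s(0))   [R4 at 1]

s(s(0))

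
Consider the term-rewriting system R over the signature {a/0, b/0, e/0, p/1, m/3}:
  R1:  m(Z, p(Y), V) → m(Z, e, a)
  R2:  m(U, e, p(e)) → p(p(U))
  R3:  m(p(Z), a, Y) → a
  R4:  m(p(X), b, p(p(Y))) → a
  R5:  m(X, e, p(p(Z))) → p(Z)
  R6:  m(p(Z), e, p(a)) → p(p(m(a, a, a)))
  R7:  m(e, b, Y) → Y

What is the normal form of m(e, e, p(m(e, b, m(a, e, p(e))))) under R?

p(p(a))

1. m(e, e, p(m(e, b, m(a, e, p(e)))))  →  m(e, e, p(m(a, e, p(e))))   [R7 at 3.1]
2. m(e, e, p(m(a, e, p(e))))  →  m(e, e, p(p(p(a))))   [R2 at 3.1]
3. m(e, e, p(p(p(a))))  →  p(p(a))   [R5 at ε]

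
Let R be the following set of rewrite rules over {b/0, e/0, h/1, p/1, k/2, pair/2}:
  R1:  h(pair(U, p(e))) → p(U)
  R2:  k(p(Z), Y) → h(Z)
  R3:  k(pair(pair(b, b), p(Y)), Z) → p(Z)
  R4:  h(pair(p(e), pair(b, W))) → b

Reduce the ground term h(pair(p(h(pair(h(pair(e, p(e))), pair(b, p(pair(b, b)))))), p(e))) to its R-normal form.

1. h(pair(p(h(pair(h(pair(e, p(e))), pair(b, p(pair(b, b)))))), p(e)))  →  p(p(h(pair(h(pair(e, p(e))), pair(b, p(pair(b, b)))))))   [R1 at ε]
2. p(p(h(pair(h(pair(e, p(e))), pair(b, p(pair(b, b)))))))  →  p(p(h(pair(p(e), pair(b, p(pair(b, b)))))))   [R1 at 1.1.1.1]
3. p(p(h(pair(p(e), pair(b, p(pair(b, b)))))))  →  p(p(b))   [R4 at 1.1]

p(p(b))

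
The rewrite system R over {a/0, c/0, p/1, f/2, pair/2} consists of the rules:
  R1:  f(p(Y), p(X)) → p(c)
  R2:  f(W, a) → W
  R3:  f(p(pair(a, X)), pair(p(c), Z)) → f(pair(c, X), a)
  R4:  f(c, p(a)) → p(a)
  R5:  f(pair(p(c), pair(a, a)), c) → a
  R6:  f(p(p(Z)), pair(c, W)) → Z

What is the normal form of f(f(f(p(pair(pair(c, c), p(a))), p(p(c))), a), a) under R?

p(c)

1. f(f(f(p(pair(pair(c, c), p(a))), p(p(c))), a), a)  →  f(f(p(pair(pair(c, c), p(a))), p(p(c))), a)   [R2 at ε]
2. f(f(p(pair(pair(c, c), p(a))), p(p(c))), a)  →  f(p(pair(pair(c, c), p(a))), p(p(c)))   [R2 at ε]
3. f(p(pair(pair(c, c), p(a))), p(p(c)))  →  p(c)   [R1 at ε]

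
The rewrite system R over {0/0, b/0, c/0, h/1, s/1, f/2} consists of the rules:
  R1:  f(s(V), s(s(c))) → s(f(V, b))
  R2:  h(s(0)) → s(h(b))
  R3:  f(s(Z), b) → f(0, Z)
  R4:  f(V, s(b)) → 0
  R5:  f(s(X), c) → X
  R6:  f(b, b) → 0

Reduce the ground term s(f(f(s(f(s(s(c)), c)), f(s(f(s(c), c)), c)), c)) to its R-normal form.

1. s(f(f(s(f(s(s(c)), c)), f(s(f(s(c), c)), c)), c))  →  s(f(f(s(s(c)), f(s(f(s(c), c)), c)), c))   [R5 at 1.1.1.1]
2. s(f(f(s(s(c)), f(s(f(s(c), c)), c)), c))  →  s(f(f(s(s(c)), f(s(c), c)), c))   [R5 at 1.1.2]
3. s(f(f(s(s(c)), f(s(c), c)), c))  →  s(f(f(s(s(c)), c), c))   [R5 at 1.1.2]
4. s(f(f(s(s(c)), c), c))  →  s(f(s(c), c))   [R5 at 1.1]
5. s(f(s(c), c))  →  s(c)   [R5 at 1]

s(c)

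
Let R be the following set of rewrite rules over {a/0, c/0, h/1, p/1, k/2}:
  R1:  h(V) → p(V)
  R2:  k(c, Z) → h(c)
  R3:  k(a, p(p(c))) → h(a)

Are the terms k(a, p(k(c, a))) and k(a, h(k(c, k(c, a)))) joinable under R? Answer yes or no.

yes — NF(t₁) = p(a), NF(t₂) = p(a)

Reduce t₁ = k(a, p(k(c, a))):
1. k(a, p(k(c, a)))  →  k(a, p(h(c)))   [R2 at 2.1]
2. k(a, p(h(c)))  →  k(a, p(p(c)))   [R1 at 2.1]
3. k(a, p(p(c)))  →  h(a)   [R3 at ε]
4. h(a)  →  p(a)   [R1 at ε]

Reduce t₂ = k(a, h(k(c, k(c, a)))):
1. k(a, h(k(c, k(c, a))))  →  k(a, p(k(c, k(c, a))))   [R1 at 2]
2. k(a, p(k(c, k(c, a))))  →  k(a, p(h(c)))   [R2 at 2.1]
3. k(a, p(h(c)))  →  k(a, p(p(c)))   [R1 at 2.1]
4. k(a, p(p(c)))  →  h(a)   [R3 at ε]
5. h(a)  →  p(a)   [R1 at ε]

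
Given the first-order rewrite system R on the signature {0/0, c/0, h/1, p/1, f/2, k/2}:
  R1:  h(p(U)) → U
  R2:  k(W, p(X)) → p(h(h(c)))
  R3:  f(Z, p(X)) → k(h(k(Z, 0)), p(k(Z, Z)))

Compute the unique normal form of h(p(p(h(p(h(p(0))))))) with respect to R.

1. h(p(p(h(p(h(p(0)))))))  →  p(h(p(h(p(0)))))   [R1 at ε]
2. p(h(p(h(p(0)))))  →  p(h(p(0)))   [R1 at 1]
3. p(h(p(0)))  →  p(0)   [R1 at 1]

p(0)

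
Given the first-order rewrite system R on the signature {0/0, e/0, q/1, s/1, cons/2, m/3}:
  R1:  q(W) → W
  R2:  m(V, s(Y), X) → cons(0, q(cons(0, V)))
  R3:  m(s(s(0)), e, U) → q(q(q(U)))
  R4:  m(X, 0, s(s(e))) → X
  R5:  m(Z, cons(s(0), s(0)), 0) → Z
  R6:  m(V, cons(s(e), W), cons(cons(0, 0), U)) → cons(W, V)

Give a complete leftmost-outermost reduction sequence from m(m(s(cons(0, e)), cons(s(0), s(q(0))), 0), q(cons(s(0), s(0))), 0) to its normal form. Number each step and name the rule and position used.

s(cons(0, e))

1. m(m(s(cons(0, e)), cons(s(0), s(q(0))), 0), q(cons(s(0), s(0))), 0)  →  m(m(s(cons(0, e)), cons(s(0), s(0)), 0), q(cons(s(0), s(0))), 0)   [R1 at 1.2.2.1]
2. m(m(s(cons(0, e)), cons(s(0), s(0)), 0), q(cons(s(0), s(0))), 0)  →  m(s(cons(0, e)), q(cons(s(0), s(0))), 0)   [R5 at 1]
3. m(s(cons(0, e)), q(cons(s(0), s(0))), 0)  →  m(s(cons(0, e)), cons(s(0), s(0)), 0)   [R1 at 2]
4. m(s(cons(0, e)), cons(s(0), s(0)), 0)  →  s(cons(0, e))   [R5 at ε]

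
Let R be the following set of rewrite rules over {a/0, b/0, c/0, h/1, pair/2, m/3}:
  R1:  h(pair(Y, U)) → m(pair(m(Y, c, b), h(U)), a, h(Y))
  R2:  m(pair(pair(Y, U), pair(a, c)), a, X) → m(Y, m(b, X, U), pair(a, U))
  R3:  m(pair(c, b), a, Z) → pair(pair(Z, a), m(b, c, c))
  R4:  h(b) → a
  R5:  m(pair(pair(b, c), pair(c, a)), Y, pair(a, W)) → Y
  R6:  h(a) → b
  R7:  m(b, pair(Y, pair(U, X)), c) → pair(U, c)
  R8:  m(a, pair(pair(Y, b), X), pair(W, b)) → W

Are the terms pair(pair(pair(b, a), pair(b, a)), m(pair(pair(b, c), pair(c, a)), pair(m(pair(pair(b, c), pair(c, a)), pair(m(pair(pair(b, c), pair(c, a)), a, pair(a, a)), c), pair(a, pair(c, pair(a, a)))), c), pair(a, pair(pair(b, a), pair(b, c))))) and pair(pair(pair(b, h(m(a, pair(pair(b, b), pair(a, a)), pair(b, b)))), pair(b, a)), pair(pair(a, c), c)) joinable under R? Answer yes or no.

yes — NF(t₁) = pair(pair(pair(b, a), pair(b, a)), pair(pair(a, c), c)), NF(t₂) = pair(pair(pair(b, a), pair(b, a)), pair(pair(a, c), c))

Reduce t₁ = pair(pair(pair(b, a), pair(b, a)), m(pair(pair(b, c), pair(c, a)), pair(m(pair(pair(b, c), pair(c, a)), pair(m(pair(pair(b, c), pair(c, a)), a, pair(a, a)), c), pair(a, pair(c, pair(a, a)))), c), pair(a, pair(pair(b, a), pair(b, c))))):
1. pair(pair(pair(b, a), pair(b, a)), m(pair(pair(b, c), pair(c, a)), pair(m(pair(pair(b, c), pair(c, a)), pair(m(pair(pair(b, c), pair(c, a)), a, pair(a, a)), c), pair(a, pair(c, pair(a, a)))), c), pair(a, pair(pair(b, a), pair(b, c)))))  →  pair(pair(pair(b, a), pair(b, a)), pair(m(pair(pair(b, c), pair(c, a)), pair(m(pair(pair(b, c), pair(c, a)), a, pair(a, a)), c), pair(a, pair(c, pair(a, a)))), c))   [R5 at 2]
2. pair(pair(pair(b, a), pair(b, a)), pair(m(pair(pair(b, c), pair(c, a)), pair(m(pair(pair(b, c), pair(c, a)), a, pair(a, a)), c), pair(a, pair(c, pair(a, a)))), c))  →  pair(pair(pair(b, a), pair(b, a)), pair(pair(m(pair(pair(b, c), pair(c, a)), a, pair(a, a)), c), c))   [R5 at 2.1]
3. pair(pair(pair(b, a), pair(b, a)), pair(pair(m(pair(pair(b, c), pair(c, a)), a, pair(a, a)), c), c))  →  pair(pair(pair(b, a), pair(b, a)), pair(pair(a, c), c))   [R5 at 2.1.1]

Reduce t₂ = pair(pair(pair(b, h(m(a, pair(pair(b, b), pair(a, a)), pair(b, b)))), pair(b, a)), pair(pair(a, c), c)):
1. pair(pair(pair(b, h(m(a, pair(pair(b, b), pair(a, a)), pair(b, b)))), pair(b, a)), pair(pair(a, c), c))  →  pair(pair(pair(b, h(b)), pair(b, a)), pair(pair(a, c), c))   [R8 at 1.1.2.1]
2. pair(pair(pair(b, h(b)), pair(b, a)), pair(pair(a, c), c))  →  pair(pair(pair(b, a), pair(b, a)), pair(pair(a, c), c))   [R4 at 1.1.2]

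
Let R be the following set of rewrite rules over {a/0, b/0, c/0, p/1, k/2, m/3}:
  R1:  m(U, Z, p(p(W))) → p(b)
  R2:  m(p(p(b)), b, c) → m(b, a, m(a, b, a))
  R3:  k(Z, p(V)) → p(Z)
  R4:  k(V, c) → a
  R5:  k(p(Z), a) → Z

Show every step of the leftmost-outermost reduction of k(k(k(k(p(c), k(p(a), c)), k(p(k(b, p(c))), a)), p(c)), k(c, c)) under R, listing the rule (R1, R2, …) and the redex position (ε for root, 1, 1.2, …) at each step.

1. k(k(k(k(p(c), k(p(a), c)), k(p(k(b, p(c))), a)), p(c)), k(c, c))  →  k(p(k(k(p(c), k(p(a), c)), k(p(k(b, p(c))), a))), k(c, c))   [R3 at 1]
2. k(p(k(k(p(c), k(p(a), c)), k(p(k(b, p(c))), a))), k(c, c))  →  k(p(k(k(p(c), a), k(p(k(b, p(c))), a))), k(c, c))   [R4 at 1.1.1.2]
3. k(p(k(k(p(c), a), k(p(k(b, p(c))), a))), k(c, c))  →  k(p(k(c, k(p(k(b, p(c))), a))), k(c, c))   [R5 at 1.1.1]
4. k(p(k(c, k(p(k(b, p(c))), a))), k(c, c))  →  k(p(k(c, k(b, p(c)))), k(c, c))   [R5 at 1.1.2]
5. k(p(k(c, k(b, p(c)))), k(c, c))  →  k(p(k(c, p(b))), k(c, c))   [R3 at 1.1.2]
6. k(p(k(c, p(b))), k(c, c))  →  k(p(p(c)), k(c, c))   [R3 at 1.1]
7. k(p(p(c)), k(c, c))  →  k(p(p(c)), a)   [R4 at 2]
8. k(p(p(c)), a)  →  p(c)   [R5 at ε]

p(c)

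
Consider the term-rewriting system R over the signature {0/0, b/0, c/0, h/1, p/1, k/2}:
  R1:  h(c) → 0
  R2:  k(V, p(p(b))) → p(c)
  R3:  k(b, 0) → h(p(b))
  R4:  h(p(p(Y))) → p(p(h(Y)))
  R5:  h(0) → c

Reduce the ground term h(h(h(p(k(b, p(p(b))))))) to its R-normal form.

p(p(0))

1. h(h(h(p(k(b, p(p(b)))))))  →  h(h(h(p(p(c)))))   [R2 at 1.1.1.1]
2. h(h(h(p(p(c)))))  →  h(h(p(p(h(c)))))   [R4 at 1.1]
3. h(h(p(p(h(c)))))  →  h(p(p(h(h(c)))))   [R4 at 1]
4. h(p(p(h(h(c)))))  →  p(p(h(h(h(c)))))   [R4 at ε]
5. p(p(h(h(h(c)))))  →  p(p(h(h(0))))   [R1 at 1.1.1.1]
6. p(p(h(h(0))))  →  p(p(h(c)))   [R5 at 1.1.1]
7. p(p(h(c)))  →  p(p(0))   [R1 at 1.1]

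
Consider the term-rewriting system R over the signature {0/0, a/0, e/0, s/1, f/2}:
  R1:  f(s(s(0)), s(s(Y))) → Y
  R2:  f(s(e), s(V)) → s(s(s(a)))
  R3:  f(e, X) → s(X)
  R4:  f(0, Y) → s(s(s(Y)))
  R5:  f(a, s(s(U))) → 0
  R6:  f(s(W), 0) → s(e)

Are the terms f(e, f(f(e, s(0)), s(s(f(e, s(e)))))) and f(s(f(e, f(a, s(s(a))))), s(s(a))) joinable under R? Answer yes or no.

Reduce t₁ = f(e, f(f(e, s(0)), s(s(f(e, s(e)))))):
1. f(e, f(f(e, s(0)), s(s(f(e, s(e))))))  →  s(f(f(e, s(0)), s(s(f(e, s(e))))))   [R3 at ε]
2. s(f(f(e, s(0)), s(s(f(e, s(e))))))  →  s(f(s(s(0)), s(s(f(e, s(e))))))   [R3 at 1.1]
3. s(f(s(s(0)), s(s(f(e, s(e))))))  →  s(f(e, s(e)))   [R1 at 1]
4. s(f(e, s(e)))  →  s(s(s(e)))   [R3 at 1]

Reduce t₂ = f(s(f(e, f(a, s(s(a))))), s(s(a))):
1. f(s(f(e, f(a, s(s(a))))), s(s(a)))  →  f(s(s(f(a, s(s(a))))), s(s(a)))   [R3 at 1.1]
2. f(s(s(f(a, s(s(a))))), s(s(a)))  →  f(s(s(0)), s(s(a)))   [R5 at 1.1.1]
3. f(s(s(0)), s(s(a)))  →  a   [R1 at ε]

no — NF(t₁) = s(s(s(e))), NF(t₂) = a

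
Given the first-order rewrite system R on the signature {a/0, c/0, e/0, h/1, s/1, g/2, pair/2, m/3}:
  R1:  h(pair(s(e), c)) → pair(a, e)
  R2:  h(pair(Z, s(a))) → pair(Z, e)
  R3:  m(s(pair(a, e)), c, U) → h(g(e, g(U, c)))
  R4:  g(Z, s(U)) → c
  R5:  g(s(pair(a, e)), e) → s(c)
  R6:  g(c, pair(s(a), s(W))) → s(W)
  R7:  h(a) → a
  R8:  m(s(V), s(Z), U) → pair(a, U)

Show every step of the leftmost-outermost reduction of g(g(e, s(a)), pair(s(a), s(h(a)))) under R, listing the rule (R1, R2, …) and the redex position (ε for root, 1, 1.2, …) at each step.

1. g(g(e, s(a)), pair(s(a), s(h(a))))  →  g(c, pair(s(a), s(h(a))))   [R4 at 1]
2. g(c, pair(s(a), s(h(a))))  →  s(h(a))   [R6 at ε]
3. s(h(a))  →  s(a)   [R7 at 1]

s(a)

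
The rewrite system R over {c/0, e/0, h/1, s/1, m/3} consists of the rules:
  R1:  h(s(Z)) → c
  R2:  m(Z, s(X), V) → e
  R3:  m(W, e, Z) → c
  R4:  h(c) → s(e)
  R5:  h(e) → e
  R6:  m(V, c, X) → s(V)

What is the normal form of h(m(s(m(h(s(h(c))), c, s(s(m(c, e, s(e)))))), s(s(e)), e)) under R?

1. h(m(s(m(h(s(h(c))), c, s(s(m(c, e, s(e)))))), s(s(e)), e))  →  h(e)   [R2 at 1]
2. h(e)  →  e   [R5 at ε]

e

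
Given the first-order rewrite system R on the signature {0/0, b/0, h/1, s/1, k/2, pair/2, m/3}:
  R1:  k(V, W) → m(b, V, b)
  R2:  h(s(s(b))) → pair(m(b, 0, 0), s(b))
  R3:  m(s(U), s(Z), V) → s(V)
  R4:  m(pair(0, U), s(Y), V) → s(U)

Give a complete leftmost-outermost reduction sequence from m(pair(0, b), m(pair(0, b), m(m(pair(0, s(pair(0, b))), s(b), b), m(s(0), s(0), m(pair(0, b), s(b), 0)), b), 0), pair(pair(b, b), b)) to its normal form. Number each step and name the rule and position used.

1. m(pair(0, b), m(pair(0, b), m(m(pair(0, s(pair(0, b))), s(b), b), m(s(0), s(0), m(pair(0, b), s(b), 0)), b), 0), pair(pair(b, b), b))  →  m(pair(0, b), m(pair(0, b), m(s(s(pair(0, b))), m(s(0), s(0), m(pair(0, b), s(b), 0)), b), 0), pair(pair(b, b), b))   [R4 at 2.2.1]
2. m(pair(0, b), m(pair(0, b), m(s(s(pair(0, b))), m(s(0), s(0), m(pair(0, b), s(b), 0)), b), 0), pair(pair(b, b), b))  →  m(pair(0, b), m(pair(0, b), m(s(s(pair(0, b))), s(m(pair(0, b), s(b), 0)), b), 0), pair(pair(b, b), b))   [R3 at 2.2.2]
3. m(pair(0, b), m(pair(0, b), m(s(s(pair(0, b))), s(m(pair(0, b), s(b), 0)), b), 0), pair(pair(b, b), b))  →  m(pair(0, b), m(pair(0, b), s(b), 0), pair(pair(b, b), b))   [R3 at 2.2]
4. m(pair(0, b), m(pair(0, b), s(b), 0), pair(pair(b, b), b))  →  m(pair(0, b), s(b), pair(pair(b, b), b))   [R4 at 2]
5. m(pair(0, b), s(b), pair(pair(b, b), b))  →  s(b)   [R4 at ε]

s(b)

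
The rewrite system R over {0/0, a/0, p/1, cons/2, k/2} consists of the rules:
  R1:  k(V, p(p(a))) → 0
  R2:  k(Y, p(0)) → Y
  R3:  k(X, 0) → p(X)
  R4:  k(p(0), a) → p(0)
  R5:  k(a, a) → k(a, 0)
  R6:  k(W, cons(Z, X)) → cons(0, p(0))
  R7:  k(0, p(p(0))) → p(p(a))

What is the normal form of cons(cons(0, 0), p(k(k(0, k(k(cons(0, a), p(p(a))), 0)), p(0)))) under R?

cons(cons(0, 0), p(0))

1. cons(cons(0, 0), p(k(k(0, k(k(cons(0, a), p(p(a))), 0)), p(0))))  →  cons(cons(0, 0), p(k(0, k(k(cons(0, a), p(p(a))), 0))))   [R2 at 2.1]
2. cons(cons(0, 0), p(k(0, k(k(cons(0, a), p(p(a))), 0))))  →  cons(cons(0, 0), p(k(0, p(k(cons(0, a), p(p(a)))))))   [R3 at 2.1.2]
3. cons(cons(0, 0), p(k(0, p(k(cons(0, a), p(p(a)))))))  →  cons(cons(0, 0), p(k(0, p(0))))   [R1 at 2.1.2.1]
4. cons(cons(0, 0), p(k(0, p(0))))  →  cons(cons(0, 0), p(0))   [R2 at 2.1]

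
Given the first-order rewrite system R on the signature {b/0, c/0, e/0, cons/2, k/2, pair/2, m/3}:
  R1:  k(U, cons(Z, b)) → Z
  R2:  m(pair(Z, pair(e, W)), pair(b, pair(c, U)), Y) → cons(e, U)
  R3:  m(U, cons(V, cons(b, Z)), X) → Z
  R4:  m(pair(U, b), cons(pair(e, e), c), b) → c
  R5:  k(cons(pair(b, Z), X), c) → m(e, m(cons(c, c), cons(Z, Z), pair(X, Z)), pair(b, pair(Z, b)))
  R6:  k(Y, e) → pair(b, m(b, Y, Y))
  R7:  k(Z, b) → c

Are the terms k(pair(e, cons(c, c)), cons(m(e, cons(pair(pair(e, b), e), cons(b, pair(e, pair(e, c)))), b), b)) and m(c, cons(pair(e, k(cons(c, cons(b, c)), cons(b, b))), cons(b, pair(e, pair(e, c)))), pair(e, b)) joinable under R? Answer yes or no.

Reduce t₁ = k(pair(e, cons(c, c)), cons(m(e, cons(pair(pair(e, b), e), cons(b, pair(e, pair(e, c)))), b), b)):
1. k(pair(e, cons(c, c)), cons(m(e, cons(pair(pair(e, b), e), cons(b, pair(e, pair(e, c)))), b), b))  →  m(e, cons(pair(pair(e, b), e), cons(b, pair(e, pair(e, c)))), b)   [R1 at ε]
2. m(e, cons(pair(pair(e, b), e), cons(b, pair(e, pair(e, c)))), b)  →  pair(e, pair(e, c))   [R3 at ε]

Reduce t₂ = m(c, cons(pair(e, k(cons(c, cons(b, c)), cons(b, b))), cons(b, pair(e, pair(e, c)))), pair(e, b)):
1. m(c, cons(pair(e, k(cons(c, cons(b, c)), cons(b, b))), cons(b, pair(e, pair(e, c)))), pair(e, b))  →  pair(e, pair(e, c))   [R3 at ε]

yes — NF(t₁) = pair(e, pair(e, c)), NF(t₂) = pair(e, pair(e, c))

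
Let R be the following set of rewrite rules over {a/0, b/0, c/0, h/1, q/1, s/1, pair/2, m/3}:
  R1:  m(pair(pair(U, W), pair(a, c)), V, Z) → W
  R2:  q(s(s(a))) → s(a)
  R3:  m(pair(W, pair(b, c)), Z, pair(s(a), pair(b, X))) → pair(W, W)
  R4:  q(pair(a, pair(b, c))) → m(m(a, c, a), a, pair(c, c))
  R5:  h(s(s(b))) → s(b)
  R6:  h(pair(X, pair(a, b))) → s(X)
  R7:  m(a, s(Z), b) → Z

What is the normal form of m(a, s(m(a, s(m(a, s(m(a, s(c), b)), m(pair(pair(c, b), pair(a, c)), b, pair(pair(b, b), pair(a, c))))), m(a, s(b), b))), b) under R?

c

1. m(a, s(m(a, s(m(a, s(m(a, s(c), b)), m(pair(pair(c, b), pair(a, c)), b, pair(pair(b, b), pair(a, c))))), m(a, s(b), b))), b)  →  m(a, s(m(a, s(m(a, s(c), b)), m(pair(pair(c, b), pair(a, c)), b, pair(pair(b, b), pair(a, c))))), m(a, s(b), b))   [R7 at ε]
2. m(a, s(m(a, s(m(a, s(c), b)), m(pair(pair(c, b), pair(a, c)), b, pair(pair(b, b), pair(a, c))))), m(a, s(b), b))  →  m(a, s(m(a, s(c), m(pair(pair(c, b), pair(a, c)), b, pair(pair(b, b), pair(a, c))))), m(a, s(b), b))   [R7 at 2.1.2.1]
3. m(a, s(m(a, s(c), m(pair(pair(c, b), pair(a, c)), b, pair(pair(b, b), pair(a, c))))), m(a, s(b), b))  →  m(a, s(m(a, s(c), b)), m(a, s(b), b))   [R1 at 2.1.3]
4. m(a, s(m(a, s(c), b)), m(a, s(b), b))  →  m(a, s(c), m(a, s(b), b))   [R7 at 2.1]
5. m(a, s(c), m(a, s(b), b))  →  m(a, s(c), b)   [R7 at 3]
6. m(a, s(c), b)  →  c   [R7 at ε]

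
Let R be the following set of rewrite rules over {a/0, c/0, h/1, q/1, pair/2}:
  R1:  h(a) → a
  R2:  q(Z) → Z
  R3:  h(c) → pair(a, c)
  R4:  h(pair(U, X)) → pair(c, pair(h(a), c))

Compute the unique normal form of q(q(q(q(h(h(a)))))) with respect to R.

1. q(q(q(q(h(h(a))))))  →  q(q(q(h(h(a)))))   [R2 at ε]
2. q(q(q(h(h(a)))))  →  q(q(h(h(a))))   [R2 at ε]
3. q(q(h(h(a))))  →  q(h(h(a)))   [R2 at ε]
4. q(h(h(a)))  →  h(h(a))   [R2 at ε]
5. h(h(a))  →  h(a)   [R1 at 1]
6. h(a)  →  a   [R1 at ε]

a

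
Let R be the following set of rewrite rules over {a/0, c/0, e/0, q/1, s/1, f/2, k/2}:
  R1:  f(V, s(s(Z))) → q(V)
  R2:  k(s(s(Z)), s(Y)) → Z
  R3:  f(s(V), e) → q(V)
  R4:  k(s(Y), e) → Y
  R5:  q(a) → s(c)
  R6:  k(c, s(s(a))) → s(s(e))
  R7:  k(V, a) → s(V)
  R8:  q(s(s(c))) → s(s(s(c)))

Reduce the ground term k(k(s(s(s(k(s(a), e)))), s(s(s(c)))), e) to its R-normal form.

1. k(k(s(s(s(k(s(a), e)))), s(s(s(c)))), e)  →  k(s(k(s(a), e)), e)   [R2 at 1]
2. k(s(k(s(a), e)), e)  →  k(s(a), e)   [R4 at ε]
3. k(s(a), e)  →  a   [R4 at ε]

a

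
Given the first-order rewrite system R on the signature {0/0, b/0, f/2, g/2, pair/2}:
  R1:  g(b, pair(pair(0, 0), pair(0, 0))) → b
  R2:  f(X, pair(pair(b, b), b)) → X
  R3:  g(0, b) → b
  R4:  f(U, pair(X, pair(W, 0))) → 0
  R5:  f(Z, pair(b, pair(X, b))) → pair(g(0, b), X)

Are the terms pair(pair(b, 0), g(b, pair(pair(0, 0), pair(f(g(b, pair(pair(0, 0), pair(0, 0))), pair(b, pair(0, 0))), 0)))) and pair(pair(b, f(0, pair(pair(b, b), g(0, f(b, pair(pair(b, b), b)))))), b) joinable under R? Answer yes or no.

Reduce t₁ = pair(pair(b, 0), g(b, pair(pair(0, 0), pair(f(g(b, pair(pair(0, 0), pair(0, 0))), pair(b, pair(0, 0))), 0)))):
1. pair(pair(b, 0), g(b, pair(pair(0, 0), pair(f(g(b, pair(pair(0, 0), pair(0, 0))), pair(b, pair(0, 0))), 0))))  →  pair(pair(b, 0), g(b, pair(pair(0, 0), pair(0, 0))))   [R4 at 2.2.2.1]
2. pair(pair(b, 0), g(b, pair(pair(0, 0), pair(0, 0))))  →  pair(pair(b, 0), b)   [R1 at 2]

Reduce t₂ = pair(pair(b, f(0, pair(pair(b, b), g(0, f(b, pair(pair(b, b), b)))))), b):
1. pair(pair(b, f(0, pair(pair(b, b), g(0, f(b, pair(pair(b, b), b)))))), b)  →  pair(pair(b, f(0, pair(pair(b, b), g(0, b)))), b)   [R2 at 1.2.2.2.2]
2. pair(pair(b, f(0, pair(pair(b, b), g(0, b)))), b)  →  pair(pair(b, f(0, pair(pair(b, b), b))), b)   [R3 at 1.2.2.2]
3. pair(pair(b, f(0, pair(pair(b, b), b))), b)  →  pair(pair(b, 0), b)   [R2 at 1.2]

yes — NF(t₁) = pair(pair(b, 0), b), NF(t₂) = pair(pair(b, 0), b)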